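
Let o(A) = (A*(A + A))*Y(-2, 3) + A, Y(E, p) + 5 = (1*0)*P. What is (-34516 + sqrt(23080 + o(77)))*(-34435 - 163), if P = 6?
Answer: 1194184568 - 34598*I*sqrt(36133) ≈ 1.1942e+9 - 6.5766e+6*I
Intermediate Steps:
Y(E, p) = -5 (Y(E, p) = -5 + (1*0)*6 = -5 + 0*6 = -5 + 0 = -5)
o(A) = A - 10*A**2 (o(A) = (A*(A + A))*(-5) + A = (A*(2*A))*(-5) + A = (2*A**2)*(-5) + A = -10*A**2 + A = A - 10*A**2)
(-34516 + sqrt(23080 + o(77)))*(-34435 - 163) = (-34516 + sqrt(23080 + 77*(1 - 10*77)))*(-34435 - 163) = (-34516 + sqrt(23080 + 77*(1 - 770)))*(-34598) = (-34516 + sqrt(23080 + 77*(-769)))*(-34598) = (-34516 + sqrt(23080 - 59213))*(-34598) = (-34516 + sqrt(-36133))*(-34598) = (-34516 + I*sqrt(36133))*(-34598) = 1194184568 - 34598*I*sqrt(36133)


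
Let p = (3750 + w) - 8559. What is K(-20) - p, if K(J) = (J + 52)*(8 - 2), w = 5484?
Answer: -483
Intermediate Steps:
p = 675 (p = (3750 + 5484) - 8559 = 9234 - 8559 = 675)
K(J) = 312 + 6*J (K(J) = (52 + J)*6 = 312 + 6*J)
K(-20) - p = (312 + 6*(-20)) - 1*675 = (312 - 120) - 675 = 192 - 675 = -483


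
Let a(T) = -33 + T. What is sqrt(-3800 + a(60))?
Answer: 7*I*sqrt(77) ≈ 61.425*I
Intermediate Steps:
sqrt(-3800 + a(60)) = sqrt(-3800 + (-33 + 60)) = sqrt(-3800 + 27) = sqrt(-3773) = 7*I*sqrt(77)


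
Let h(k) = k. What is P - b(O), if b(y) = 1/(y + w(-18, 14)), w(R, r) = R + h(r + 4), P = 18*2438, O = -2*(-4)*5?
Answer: 1755359/40 ≈ 43884.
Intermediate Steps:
O = 40 (O = 8*5 = 40)
P = 43884
w(R, r) = 4 + R + r (w(R, r) = R + (r + 4) = R + (4 + r) = 4 + R + r)
b(y) = 1/y (b(y) = 1/(y + (4 - 18 + 14)) = 1/(y + 0) = 1/y)
P - b(O) = 43884 - 1/40 = 1755359/40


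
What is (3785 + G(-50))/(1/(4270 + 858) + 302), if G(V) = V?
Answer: 2128120/172073 ≈ 12.368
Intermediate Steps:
(3785 + G(-50))/(1/(4270 + 858) + 302) = (3785 - 50)/(1/(4270 + 858) + 302) = 3735/(1/5128 + 302) = 3735/(1548657/5128) = 3735*(5128/1548657) = 2128120/172073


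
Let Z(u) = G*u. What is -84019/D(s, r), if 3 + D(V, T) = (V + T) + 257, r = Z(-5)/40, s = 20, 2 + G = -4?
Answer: -336076/1099 ≈ -305.80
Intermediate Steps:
G = -6 (G = -2 - 4 = -6)
Z(u) = -6*u
r = ¾ (r = -6*(-5)/40 = 30*(1/40) = ¾ ≈ 0.75000)
D(V, T) = 254 + T + V (D(V, T) = -3 + ((V + T) + 257) = -3 + ((T + V) + 257) = -3 + (257 + T + V) = 254 + T + V)
-84019/D(s, r) = -84019/(254 + ¾ + 20) = -84019/1099/4 = -84019*4/1099 = -336076/1099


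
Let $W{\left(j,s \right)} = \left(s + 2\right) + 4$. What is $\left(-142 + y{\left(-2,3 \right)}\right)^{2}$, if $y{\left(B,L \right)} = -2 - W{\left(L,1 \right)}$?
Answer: $22801$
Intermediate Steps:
$W{\left(j,s \right)} = 6 + s$ ($W{\left(j,s \right)} = \left(2 + s\right) + 4 = 6 + s$)
$y{\left(B,L \right)} = -9$ ($y{\left(B,L \right)} = -2 - \left(6 + 1\right) = -2 - 7 = -9$)
$\left(-142 + y{\left(-2,3 \right)}\right)^{2} = \left(-142 - 9\right)^{2} = \left(-151\right)^{2} = 22801$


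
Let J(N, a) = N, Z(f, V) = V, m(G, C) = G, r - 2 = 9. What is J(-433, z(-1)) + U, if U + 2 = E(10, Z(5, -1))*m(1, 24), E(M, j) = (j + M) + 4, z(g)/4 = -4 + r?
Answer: -422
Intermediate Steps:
r = 11 (r = 2 + 9 = 11)
z(g) = 28 (z(g) = 4*(-4 + 11) = 4*7 = 28)
E(M, j) = 4 + M + j (E(M, j) = (M + j) + 4 = 4 + M + j)
U = 11 (U = -2 + (4 + 10 - 1)*1 = -2 + 13*1 = -2 + 13 = 11)
J(-433, z(-1)) + U = -433 + 11 = -422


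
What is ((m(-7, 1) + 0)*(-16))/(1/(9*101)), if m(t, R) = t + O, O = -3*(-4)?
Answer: -72720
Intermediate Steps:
O = 12
m(t, R) = 12 + t (m(t, R) = t + 12 = 12 + t)
((m(-7, 1) + 0)*(-16))/(1/(9*101)) = (((12 - 7) + 0)*(-16))/(1/(9*101)) = ((5 + 0)*(-16))/(1/909) = (5*(-16))/(1/909) = -80*909 = -72720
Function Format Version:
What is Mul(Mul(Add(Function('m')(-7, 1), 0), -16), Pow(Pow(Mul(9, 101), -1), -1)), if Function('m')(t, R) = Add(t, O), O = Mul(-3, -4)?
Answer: -72720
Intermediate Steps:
O = 12
Function('m')(t, R) = Add(12, t) (Function('m')(t, R) = Add(t, 12) = Add(12, t))
Mul(Mul(Add(Function('m')(-7, 1), 0), -16), Pow(Pow(Mul(9, 101), -1), -1)) = Mul(Mul(Add(Add(12, -7), 0), -16), Pow(Pow(Mul(9, 101), -1), -1)) = Mul(Mul(Add(5, 0), -16), Pow(Pow(909, -1), -1)) = Mul(Mul(5, -16), Pow(Rational(1, 909), -1)) = Mul(-80, 909) = -72720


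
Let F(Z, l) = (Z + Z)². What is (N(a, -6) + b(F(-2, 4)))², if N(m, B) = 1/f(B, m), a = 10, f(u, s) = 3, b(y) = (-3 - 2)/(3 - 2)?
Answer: 196/9 ≈ 21.778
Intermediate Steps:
F(Z, l) = 4*Z² (F(Z, l) = (2*Z)² = 4*Z²)
b(y) = -5 (b(y) = -5/1 = -5*1 = -5)
N(m, B) = ⅓ (N(m, B) = 1/3 = ⅓)
(N(a, -6) + b(F(-2, 4)))² = (⅓ - 5)² = (-14/3)² = 196/9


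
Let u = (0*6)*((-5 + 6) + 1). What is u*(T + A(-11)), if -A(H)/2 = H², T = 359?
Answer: 0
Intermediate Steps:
A(H) = -2*H²
u = 0 (u = 0*(1 + 1) = 0*2 = 0)
u*(T + A(-11)) = 0*(359 - 2*(-11)²) = 0*(359 - 2*121) = 0*(359 - 242) = 0*117 = 0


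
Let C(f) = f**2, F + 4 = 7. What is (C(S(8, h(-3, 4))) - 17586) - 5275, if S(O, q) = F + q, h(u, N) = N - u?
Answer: -22761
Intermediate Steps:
F = 3 (F = -4 + 7 = 3)
S(O, q) = 3 + q
(C(S(8, h(-3, 4))) - 17586) - 5275 = ((3 + (4 - 1*(-3)))**2 - 17586) - 5275 = ((3 + (4 + 3))**2 - 17586) - 5275 = ((3 + 7)**2 - 17586) - 5275 = (10**2 - 17586) - 5275 = (100 - 17586) - 5275 = -17486 - 5275 = -22761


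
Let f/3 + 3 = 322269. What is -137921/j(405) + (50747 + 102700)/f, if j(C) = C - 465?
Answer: 352780301/153460 ≈ 2298.8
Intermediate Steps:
j(C) = -465 + C
f = 966798 (f = -9 + 3*322269 = -9 + 966807 = 966798)
-137921/j(405) + (50747 + 102700)/f = -137921/(-465 + 405) + (50747 + 102700)/966798 = -137921/(-60) + 153447*(1/966798) = -137921*(-1/60) + 7307/46038 = 137921/60 + 7307/46038 = 352780301/153460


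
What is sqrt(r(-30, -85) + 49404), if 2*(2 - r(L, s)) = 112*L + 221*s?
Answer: sqrt(241914)/2 ≈ 245.92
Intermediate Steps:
r(L, s) = 2 - 56*L - 221*s/2 (r(L, s) = 2 - (112*L + 221*s)/2 = 2 + (-56*L - 221*s/2) = 2 - 56*L - 221*s/2)
sqrt(r(-30, -85) + 49404) = sqrt((2 - 56*(-30) - 221/2*(-85)) + 49404) = sqrt((2 + 1680 + 18785/2) + 49404) = sqrt(22149/2 + 49404) = sqrt(120957/2) = sqrt(241914)/2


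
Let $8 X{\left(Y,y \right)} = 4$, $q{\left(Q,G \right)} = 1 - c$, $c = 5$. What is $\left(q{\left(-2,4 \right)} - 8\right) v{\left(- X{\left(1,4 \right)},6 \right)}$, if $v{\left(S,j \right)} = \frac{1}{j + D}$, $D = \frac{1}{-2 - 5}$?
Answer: $- \frac{84}{41} \approx -2.0488$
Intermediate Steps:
$q{\left(Q,G \right)} = -4$ ($q{\left(Q,G \right)} = 1 - 5 = -4$)
$D = - \frac{1}{7}$ ($D = \frac{1}{-7} = - \frac{1}{7} \approx -0.14286$)
$X{\left(Y,y \right)} = \frac{1}{2}$ ($X{\left(Y,y \right)} = \frac{1}{8} \cdot 4 = \frac{1}{2}$)
$v{\left(S,j \right)} = \frac{1}{- \frac{1}{7} + j}$ ($v{\left(S,j \right)} = \frac{1}{j - \frac{1}{7}} = \frac{1}{- \frac{1}{7} + j}$)
$\left(q{\left(-2,4 \right)} - 8\right) v{\left(- X{\left(1,4 \right)},6 \right)} = \left(-4 - 8\right) \frac{7}{-1 + 7 \cdot 6} = - 12 \frac{7}{-1 + 42} = - 12 \cdot \frac{7}{41} = - 12 \cdot 7 \cdot \frac{1}{41} = \left(-12\right) \frac{7}{41} = - \frac{84}{41}$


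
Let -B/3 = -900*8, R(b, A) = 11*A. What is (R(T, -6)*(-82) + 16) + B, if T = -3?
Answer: 27028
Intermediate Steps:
B = 21600 (B = -(-2700)*8 = -3*(-7200) = 21600)
(R(T, -6)*(-82) + 16) + B = ((11*(-6))*(-82) + 16) + 21600 = (-66*(-82) + 16) + 21600 = (5412 + 16) + 21600 = 5428 + 21600 = 27028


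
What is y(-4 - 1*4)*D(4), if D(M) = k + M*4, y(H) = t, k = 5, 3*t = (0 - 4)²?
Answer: 112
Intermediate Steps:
t = 16/3 (t = (0 - 4)²/3 = (⅓)*(-4)² = (⅓)*16 = 16/3 ≈ 5.3333)
y(H) = 16/3
D(M) = 5 + 4*M (D(M) = 5 + M*4 = 5 + 4*M)
y(-4 - 1*4)*D(4) = 16*(5 + 4*4)/3 = 16*(5 + 16)/3 = (16/3)*21 = 112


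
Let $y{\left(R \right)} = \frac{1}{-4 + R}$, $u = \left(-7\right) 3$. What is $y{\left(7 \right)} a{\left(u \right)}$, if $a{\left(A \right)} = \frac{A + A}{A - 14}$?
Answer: $\frac{2}{5} \approx 0.4$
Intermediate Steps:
$u = -21$
$a{\left(A \right)} = \frac{2 A}{-14 + A}$
$y{\left(7 \right)} a{\left(u \right)} = \frac{2 \left(-21\right) \frac{1}{-14 - 21}}{-4 + 7} = \frac{2 \left(-21\right) \frac{1}{-35}}{3} = \frac{2 \left(-21\right) \left(- \frac{1}{35}\right)}{3} = \frac{1}{3} \cdot \frac{6}{5} = \frac{2}{5}$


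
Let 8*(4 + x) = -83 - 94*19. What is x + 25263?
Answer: 200203/8 ≈ 25025.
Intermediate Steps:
x = -1901/8 (x = -4 + (-83 - 94*19)/8 = -4 + (-83 - 1786)/8 = -4 + (1/8)*(-1869) = -4 - 1869/8 = -1901/8 ≈ -237.63)
x + 25263 = -1901/8 + 25263 = 200203/8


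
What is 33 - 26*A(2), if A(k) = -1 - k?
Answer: 111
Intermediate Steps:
33 - 26*A(2) = 33 - 26*(-1 - 1*2) = 33 - 26*(-1 - 2) = 33 - 26*(-3) = 33 + 78 = 111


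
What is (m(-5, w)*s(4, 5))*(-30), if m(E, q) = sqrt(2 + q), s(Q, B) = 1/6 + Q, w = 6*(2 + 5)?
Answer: -250*sqrt(11) ≈ -829.16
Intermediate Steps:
w = 42 (w = 6*7 = 42)
s(Q, B) = 1/6 + Q
(m(-5, w)*s(4, 5))*(-30) = (sqrt(2 + 42)*(1/6 + 4))*(-30) = (sqrt(44)*(25/6))*(-30) = ((2*sqrt(11))*(25/6))*(-30) = (25*sqrt(11)/3)*(-30) = -250*sqrt(11)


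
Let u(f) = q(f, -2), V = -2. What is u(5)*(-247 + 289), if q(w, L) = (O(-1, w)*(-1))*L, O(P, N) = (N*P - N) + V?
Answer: -1008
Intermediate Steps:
O(P, N) = -2 - N + N*P (O(P, N) = (N*P - N) - 2 = (-N + N*P) - 2 = -2 - N + N*P)
q(w, L) = L*(2 + 2*w) (q(w, L) = ((-2 - w + w*(-1))*(-1))*L = ((-2 - w - w)*(-1))*L = ((-2 - 2*w)*(-1))*L = (2 + 2*w)*L = L*(2 + 2*w))
u(f) = -4 - 4*f (u(f) = 2*(-2)*(1 + f) = -4 - 4*f)
u(5)*(-247 + 289) = (-4 - 4*5)*(-247 + 289) = (-4 - 20)*42 = -24*42 = -1008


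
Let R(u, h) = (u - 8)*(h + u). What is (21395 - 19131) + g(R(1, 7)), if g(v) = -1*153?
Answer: 2111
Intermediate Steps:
R(u, h) = (-8 + u)*(h + u)
g(v) = -153
(21395 - 19131) + g(R(1, 7)) = (21395 - 19131) - 153 = 2264 - 153 = 2111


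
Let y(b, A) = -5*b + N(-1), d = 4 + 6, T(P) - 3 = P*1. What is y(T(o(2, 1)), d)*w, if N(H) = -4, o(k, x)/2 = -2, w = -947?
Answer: -947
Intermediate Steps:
o(k, x) = -4 (o(k, x) = 2*(-2) = -4)
T(P) = 3 + P (T(P) = 3 + P*1 = 3 + P)
d = 10
y(b, A) = -4 - 5*b (y(b, A) = -5*b - 4 = -4 - 5*b)
y(T(o(2, 1)), d)*w = (-4 - 5*(3 - 4))*(-947) = (-4 - 5*(-1))*(-947) = (-4 + 5)*(-947) = 1*(-947) = -947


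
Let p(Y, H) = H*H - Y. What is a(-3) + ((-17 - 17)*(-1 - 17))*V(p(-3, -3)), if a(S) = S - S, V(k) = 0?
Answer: 0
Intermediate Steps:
p(Y, H) = H² - Y
a(S) = 0
a(-3) + ((-17 - 17)*(-1 - 17))*V(p(-3, -3)) = 0 + ((-17 - 17)*(-1 - 17))*0 = 0 - 34*(-18)*0 = 0 + 612*0 = 0 + 0 = 0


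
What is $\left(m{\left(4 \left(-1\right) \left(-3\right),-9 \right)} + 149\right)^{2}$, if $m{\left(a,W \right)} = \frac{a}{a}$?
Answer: $22500$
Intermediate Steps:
$m{\left(a,W \right)} = 1$
$\left(m{\left(4 \left(-1\right) \left(-3\right),-9 \right)} + 149\right)^{2} = \left(1 + 149\right)^{2} = 150^{2} = 22500$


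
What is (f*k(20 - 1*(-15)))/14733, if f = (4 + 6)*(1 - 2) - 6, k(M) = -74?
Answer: 1184/14733 ≈ 0.080364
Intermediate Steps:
f = -16 (f = 10*(-1) - 6 = -10 - 6 = -16)
(f*k(20 - 1*(-15)))/14733 = -16*(-74)/14733 = 1184*(1/14733) = 1184/14733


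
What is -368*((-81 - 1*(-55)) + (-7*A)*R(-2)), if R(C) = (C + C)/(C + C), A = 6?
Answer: 25024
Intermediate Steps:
R(C) = 1 (R(C) = (2*C)/((2*C)) = (2*C)*(1/(2*C)) = 1)
-368*((-81 - 1*(-55)) + (-7*A)*R(-2)) = -368*((-81 - 1*(-55)) - 7*6*1) = -368*((-81 + 55) - 42*1) = -368*(-26 - 42) = -368*(-68) = 25024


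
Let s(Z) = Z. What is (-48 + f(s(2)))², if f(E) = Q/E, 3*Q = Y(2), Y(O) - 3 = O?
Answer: 80089/36 ≈ 2224.7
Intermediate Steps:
Y(O) = 3 + O
Q = 5/3 (Q = (3 + 2)/3 = (⅓)*5 = 5/3 ≈ 1.6667)
f(E) = 5/(3*E)
(-48 + f(s(2)))² = (-48 + (5/3)/2)² = (-48 + (5/3)*(½))² = (-48 + ⅚)² = (-283/6)² = 80089/36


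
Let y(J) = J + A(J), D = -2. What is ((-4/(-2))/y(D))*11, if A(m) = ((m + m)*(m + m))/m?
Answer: -11/5 ≈ -2.2000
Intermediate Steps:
A(m) = 4*m (A(m) = ((2*m)*(2*m))/m = (4*m**2)/m = 4*m)
y(J) = 5*J (y(J) = J + 4*J = 5*J)
((-4/(-2))/y(D))*11 = ((-4/(-2))/((5*(-2))))*11 = ((-4*(-1/2))/(-10))*11 = -1/10*2*11 = -1/5*11 = -11/5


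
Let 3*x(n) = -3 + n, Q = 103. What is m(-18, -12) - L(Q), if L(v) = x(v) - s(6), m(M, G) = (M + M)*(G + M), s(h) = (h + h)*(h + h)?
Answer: 3572/3 ≈ 1190.7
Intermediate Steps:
x(n) = -1 + n/3 (x(n) = (-3 + n)/3 = -1 + n/3)
s(h) = 4*h² (s(h) = (2*h)*(2*h) = 4*h²)
m(M, G) = 2*M*(G + M) (m(M, G) = (2*M)*(G + M) = 2*M*(G + M))
L(v) = -145 + v/3 (L(v) = (-1 + v/3) - 4*6² = (-1 + v/3) - 4*36 = (-1 + v/3) - 1*144 = (-1 + v/3) - 144 = -145 + v/3)
m(-18, -12) - L(Q) = 2*(-18)*(-12 - 18) - (-145 + (⅓)*103) = 2*(-18)*(-30) - (-145 + 103/3) = 1080 - 1*(-332/3) = 1080 + 332/3 = 3572/3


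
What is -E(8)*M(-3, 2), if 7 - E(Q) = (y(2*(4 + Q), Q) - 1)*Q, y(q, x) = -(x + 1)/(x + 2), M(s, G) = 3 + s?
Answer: 0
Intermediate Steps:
y(q, x) = -(1 + x)/(2 + x)
E(Q) = 7 - Q*(-1 + (-1 - Q)/(2 + Q)) (E(Q) = 7 - ((-1 - Q)/(2 + Q) - 1)*Q = 7 - (-1 + (-1 - Q)/(2 + Q))*Q = 7 - Q*(-1 + (-1 - Q)/(2 + Q)))
-E(8)*M(-3, 2) = -2*(7 + 8**2 + 5*8)/(2 + 8)*(3 - 3) = -2*(7 + 64 + 40)/10*0 = -2*(1/10)*111*0 = -111*0/5 = -1*0 = 0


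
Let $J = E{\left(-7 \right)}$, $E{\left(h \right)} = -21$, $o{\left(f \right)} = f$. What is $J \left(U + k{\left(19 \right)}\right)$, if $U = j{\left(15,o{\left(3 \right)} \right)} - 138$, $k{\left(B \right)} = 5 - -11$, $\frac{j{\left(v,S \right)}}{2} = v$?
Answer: $1932$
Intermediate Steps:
$j{\left(v,S \right)} = 2 v$
$k{\left(B \right)} = 16$ ($k{\left(B \right)} = 5 + 11 = 16$)
$U = -108$ ($U = 2 \cdot 15 - 138 = 30 - 138 = -108$)
$J = -21$
$J \left(U + k{\left(19 \right)}\right) = - 21 \left(-108 + 16\right) = \left(-21\right) \left(-92\right) = 1932$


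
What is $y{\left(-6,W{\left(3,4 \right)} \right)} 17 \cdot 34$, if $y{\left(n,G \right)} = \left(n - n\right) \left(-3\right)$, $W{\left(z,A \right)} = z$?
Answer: $0$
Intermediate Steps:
$y{\left(n,G \right)} = 0$ ($y{\left(n,G \right)} = 0 \left(-3\right) = 0$)
$y{\left(-6,W{\left(3,4 \right)} \right)} 17 \cdot 34 = 0 \cdot 17 \cdot 34 = 0 \cdot 34 = 0$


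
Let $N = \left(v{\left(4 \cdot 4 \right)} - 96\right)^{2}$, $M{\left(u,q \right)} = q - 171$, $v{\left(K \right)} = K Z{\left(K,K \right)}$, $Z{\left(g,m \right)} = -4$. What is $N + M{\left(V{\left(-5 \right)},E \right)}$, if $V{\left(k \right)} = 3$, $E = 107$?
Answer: $25536$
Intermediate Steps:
$v{\left(K \right)} = - 4 K$ ($v{\left(K \right)} = K \left(-4\right) = - 4 K$)
$M{\left(u,q \right)} = -171 + q$
$N = 25600$ ($N = \left(- 4 \cdot 4 \cdot 4 - 96\right)^{2} = \left(\left(-4\right) 16 - 96\right)^{2} = \left(-64 - 96\right)^{2} = \left(-160\right)^{2} = 25600$)
$N + M{\left(V{\left(-5 \right)},E \right)} = 25600 + \left(-171 + 107\right) = 25600 - 64 = 25536$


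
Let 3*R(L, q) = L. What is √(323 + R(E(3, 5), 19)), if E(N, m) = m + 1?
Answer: 5*√13 ≈ 18.028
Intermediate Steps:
E(N, m) = 1 + m
R(L, q) = L/3
√(323 + R(E(3, 5), 19)) = √(323 + (1 + 5)/3) = √(323 + (⅓)*6) = √(323 + 2) = √325 = 5*√13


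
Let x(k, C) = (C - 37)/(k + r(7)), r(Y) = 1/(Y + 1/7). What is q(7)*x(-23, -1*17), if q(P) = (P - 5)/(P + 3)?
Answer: 60/127 ≈ 0.47244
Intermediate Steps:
r(Y) = 1/(1/7 + Y) (r(Y) = 1/(Y + 1/7) = 1/(1/7 + Y))
x(k, C) = (-37 + C)/(7/50 + k) (x(k, C) = (C - 37)/(k + 7/(1 + 7*7)) = (-37 + C)/(k + 7/(1 + 49)) = (-37 + C)/(k + 7/50) = (-37 + C)/(7/50 + k))
q(P) = (-5 + P)/(3 + P)
q(7)*x(-23, -1*17) = ((-5 + 7)/(3 + 7))*(50*(-37 - 1*17)/(7 + 50*(-23))) = (2/10)*(50*(-37 - 17)/(7 - 1150)) = ((1/10)*2)*(50*(-54)/(-1143)) = (50*(-1/1143)*(-54))/5 = (1/5)*(300/127) = 60/127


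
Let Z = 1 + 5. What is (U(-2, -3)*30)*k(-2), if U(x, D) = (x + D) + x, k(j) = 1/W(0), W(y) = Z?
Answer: -35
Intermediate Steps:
Z = 6
W(y) = 6
k(j) = ⅙ (k(j) = 1/6 = 1*(⅙) = ⅙)
U(x, D) = D + 2*x (U(x, D) = (D + x) + x = D + 2*x)
(U(-2, -3)*30)*k(-2) = ((-3 + 2*(-2))*30)*(⅙) = ((-3 - 4)*30)*(⅙) = -7*30*(⅙) = -210*⅙ = -35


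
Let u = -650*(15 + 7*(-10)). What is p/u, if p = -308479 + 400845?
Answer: 46183/17875 ≈ 2.5837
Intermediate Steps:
u = 35750 (u = -650*(15 - 70) = -650*(-55) = 35750)
p = 92366
p/u = 92366/35750 = 92366*(1/35750) = 46183/17875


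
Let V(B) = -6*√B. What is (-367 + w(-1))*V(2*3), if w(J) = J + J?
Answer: 2214*√6 ≈ 5423.2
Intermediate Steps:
w(J) = 2*J
(-367 + w(-1))*V(2*3) = (-367 + 2*(-1))*(-6*√6) = (-367 - 2)*(-6*√6) = -(-2214)*√6 = 2214*√6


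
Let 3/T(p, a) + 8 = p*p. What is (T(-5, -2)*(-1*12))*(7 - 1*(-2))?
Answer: -324/17 ≈ -19.059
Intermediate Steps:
T(p, a) = 3/(-8 + p²) (T(p, a) = 3/(-8 + p*p) = 3/(-8 + p²))
(T(-5, -2)*(-1*12))*(7 - 1*(-2)) = ((3/(-8 + (-5)²))*(-1*12))*(7 - 1*(-2)) = ((3/(-8 + 25))*(-12))*(7 + 2) = ((3/17)*(-12))*9 = -36/17*9 = -324/17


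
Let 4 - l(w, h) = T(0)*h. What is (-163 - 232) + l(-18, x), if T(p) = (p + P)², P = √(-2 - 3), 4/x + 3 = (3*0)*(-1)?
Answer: -1193/3 ≈ -397.67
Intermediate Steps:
x = -4/3 (x = 4/(-3 + (3*0)*(-1)) = 4/(-3 + 0*(-1)) = 4/(-3 + 0) = 4/(-3) = 4*(-⅓) = -4/3 ≈ -1.3333)
P = I*√5 (P = √(-5) = I*√5 ≈ 2.2361*I)
T(p) = (p + I*√5)²
l(w, h) = 4 + 5*h (l(w, h) = 4 - (0 + I*√5)²*h = 4 - (I*√5)²*h = 4 - (-5)*h = 4 + 5*h)
(-163 - 232) + l(-18, x) = (-163 - 232) + (4 + 5*(-4/3)) = -395 + (4 - 20/3) = -395 - 8/3 = -1193/3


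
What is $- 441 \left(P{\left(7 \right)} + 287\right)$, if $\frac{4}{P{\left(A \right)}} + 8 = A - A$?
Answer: $- \frac{252693}{2} \approx -1.2635 \cdot 10^{5}$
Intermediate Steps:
$P{\left(A \right)} = - \frac{1}{2}$ ($P{\left(A \right)} = \frac{4}{-8 + \left(A - A\right)} = \frac{4}{-8 + 0} = \frac{4}{-8} = 4 \left(- \frac{1}{8}\right) = - \frac{1}{2}$)
$- 441 \left(P{\left(7 \right)} + 287\right) = - 441 \left(- \frac{1}{2} + 287\right) = \left(-441\right) \frac{573}{2} = - \frac{252693}{2}$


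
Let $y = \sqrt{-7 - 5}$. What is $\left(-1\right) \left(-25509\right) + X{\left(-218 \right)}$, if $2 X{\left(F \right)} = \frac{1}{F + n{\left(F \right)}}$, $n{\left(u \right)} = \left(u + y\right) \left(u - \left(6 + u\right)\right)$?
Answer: $\frac{30318263333}{1188532} + \frac{3 i \sqrt{3}}{594266} \approx 25509.0 + 8.7438 \cdot 10^{-6} i$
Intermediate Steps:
$y = 2 i \sqrt{3}$ ($y = \sqrt{-12} = 2 i \sqrt{3} \approx 3.4641 i$)
$n{\left(u \right)} = - 6 u - 12 i \sqrt{3}$ ($n{\left(u \right)} = \left(u + 2 i \sqrt{3}\right) \left(u - \left(6 + u\right)\right) = \left(u + 2 i \sqrt{3}\right) \left(-6\right) = - 6 u - 12 i \sqrt{3}$)
$X{\left(F \right)} = \frac{1}{2 \left(- 5 F - 12 i \sqrt{3}\right)}$ ($X{\left(F \right)} = \frac{1}{2 \left(F - \left(6 F + 12 i \sqrt{3}\right)\right)} = \frac{1}{2 \left(- 5 F - 12 i \sqrt{3}\right)}$)
$\left(-1\right) \left(-25509\right) + X{\left(-218 \right)} = \left(-1\right) \left(-25509\right) - \frac{1}{10 \left(-218\right) + 24 i \sqrt{3}} = 25509 - \frac{1}{-2180 + 24 i \sqrt{3}}$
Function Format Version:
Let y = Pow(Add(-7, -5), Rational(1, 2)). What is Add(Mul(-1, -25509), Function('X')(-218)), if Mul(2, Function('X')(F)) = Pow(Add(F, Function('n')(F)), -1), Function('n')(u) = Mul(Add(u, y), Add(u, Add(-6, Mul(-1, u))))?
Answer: Add(Rational(30318263333, 1188532), Mul(Rational(3, 594266), I, Pow(3, Rational(1, 2)))) ≈ Add(25509., Mul(8.7438e-6, I))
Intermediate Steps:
y = Mul(2, I, Pow(3, Rational(1, 2))) (y = Pow(-12, Rational(1, 2)) = Mul(2, I, Pow(3, Rational(1, 2))) ≈ Mul(3.4641, I))
Function('n')(u) = Add(Mul(-6, u), Mul(-12, I, Pow(3, Rational(1, 2)))) (Function('n')(u) = Mul(Add(u, Mul(2, I, Pow(3, Rational(1, 2)))), Add(u, Add(-6, Mul(-1, u)))) = Mul(Add(u, Mul(2, I, Pow(3, Rational(1, 2)))), -6) = Add(Mul(-6, u), Mul(-12, I, Pow(3, Rational(1, 2)))))
Function('X')(F) = Mul(Rational(1, 2), Pow(Add(Mul(-5, F), Mul(-12, I, Pow(3, Rational(1, 2)))), -1)) (Function('X')(F) = Mul(Rational(1, 2), Pow(Add(F, Add(Mul(-6, F), Mul(-12, I, Pow(3, Rational(1, 2))))), -1)) = Mul(Rational(1, 2), Pow(Add(Mul(-5, F), Mul(-12, I, Pow(3, Rational(1, 2)))), -1)))
Add(Mul(-1, -25509), Function('X')(-218)) = Add(Mul(-1, -25509), Mul(-1, Pow(Add(Mul(10, -218), Mul(24, I, Pow(3, Rational(1, 2)))), -1))) = Add(25509, Mul(-1, Pow(Add(-2180, Mul(24, I, Pow(3, Rational(1, 2)))), -1)))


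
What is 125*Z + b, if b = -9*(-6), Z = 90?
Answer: 11304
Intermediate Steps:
b = 54
125*Z + b = 125*90 + 54 = 11250 + 54 = 11304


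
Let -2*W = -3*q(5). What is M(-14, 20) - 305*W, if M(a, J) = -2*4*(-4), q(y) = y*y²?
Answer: -114311/2 ≈ -57156.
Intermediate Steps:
q(y) = y³
M(a, J) = 32 (M(a, J) = -8*(-4) = 32)
W = 375/2 (W = -(-3)*5³/2 = -(-3)*125/2 = -½*(-375) = 375/2 ≈ 187.50)
M(-14, 20) - 305*W = 32 - 305*375/2 = 32 - 114375/2 = -114311/2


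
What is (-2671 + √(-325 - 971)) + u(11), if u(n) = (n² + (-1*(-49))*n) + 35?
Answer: -1976 + 36*I ≈ -1976.0 + 36.0*I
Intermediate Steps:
u(n) = 35 + n² + 49*n (u(n) = (n² + 49*n) + 35 = 35 + n² + 49*n)
(-2671 + √(-325 - 971)) + u(11) = (-2671 + √(-325 - 971)) + (35 + 11² + 49*11) = (-2671 + √(-1296)) + (35 + 121 + 539) = (-2671 + 36*I) + 695 = -1976 + 36*I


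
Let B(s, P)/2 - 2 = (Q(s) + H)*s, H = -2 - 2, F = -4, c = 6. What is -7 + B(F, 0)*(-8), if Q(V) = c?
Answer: 89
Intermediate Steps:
Q(V) = 6
H = -4
B(s, P) = 4 + 4*s (B(s, P) = 4 + 2*((6 - 4)*s) = 4 + 2*(2*s) = 4 + 4*s)
-7 + B(F, 0)*(-8) = -7 + (4 + 4*(-4))*(-8) = -7 + (4 - 16)*(-8) = -7 - 12*(-8) = -7 + 96 = 89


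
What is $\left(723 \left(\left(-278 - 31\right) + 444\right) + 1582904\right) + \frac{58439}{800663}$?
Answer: $\frac{1345521435906}{800663} \approx 1.6805 \cdot 10^{6}$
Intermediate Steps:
$\left(723 \left(\left(-278 - 31\right) + 444\right) + 1582904\right) + \frac{58439}{800663} = \left(723 \left(-309 + 444\right) + 1582904\right) + 58439 \cdot \frac{1}{800663} = \left(723 \cdot 135 + 1582904\right) + \frac{58439}{800663} = \left(97605 + 1582904\right) + \frac{58439}{800663} = 1680509 + \frac{58439}{800663} = \frac{1345521435906}{800663}$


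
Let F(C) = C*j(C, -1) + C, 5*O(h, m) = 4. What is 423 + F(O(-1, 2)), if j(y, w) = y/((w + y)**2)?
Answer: 2199/5 ≈ 439.80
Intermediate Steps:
O(h, m) = 4/5 (O(h, m) = (1/5)*4 = 4/5)
j(y, w) = y/(w + y)**2
F(C) = C + C**2/(-1 + C)**2 (F(C) = C*(C/(-1 + C)**2) + C = C**2/(-1 + C)**2 + C = C + C**2/(-1 + C)**2)
423 + F(O(-1, 2)) = 423 + (4/5 + (4/5)**2/(-1 + 4/5)**2) = 423 + (4/5 + 16/(25*(-1/5)**2)) = 423 + (4/5 + (16/25)*25) = 423 + (4/5 + 16) = 423 + 84/5 = 2199/5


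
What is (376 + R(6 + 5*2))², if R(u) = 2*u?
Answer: 166464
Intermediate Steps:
(376 + R(6 + 5*2))² = (376 + 2*(6 + 5*2))² = (376 + 2*(6 + 10))² = (376 + 2*16)² = (376 + 32)² = 408² = 166464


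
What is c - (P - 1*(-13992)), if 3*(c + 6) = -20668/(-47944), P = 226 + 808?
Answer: -540515489/35958 ≈ -15032.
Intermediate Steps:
P = 1034
c = -210581/35958 (c = -6 + (-20668/(-47944))/3 = -6 + (-20668*(-1/47944))/3 = -6 + (⅓)*(5167/11986) = -6 + 5167/35958 = -210581/35958 ≈ -5.8563)
c - (P - 1*(-13992)) = -210581/35958 - (1034 - 1*(-13992)) = -210581/35958 - (1034 + 13992) = -210581/35958 - 1*15026 = -210581/35958 - 15026 = -540515489/35958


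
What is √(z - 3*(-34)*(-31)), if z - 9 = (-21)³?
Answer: I*√12414 ≈ 111.42*I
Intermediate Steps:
z = -9252 (z = 9 + (-21)³ = 9 - 9261 = -9252)
√(z - 3*(-34)*(-31)) = √(-9252 - 3*(-34)*(-31)) = √(-9252 + 102*(-31)) = √(-9252 - 3162) = √(-12414) = I*√12414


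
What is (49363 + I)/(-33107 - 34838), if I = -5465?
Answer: -43898/67945 ≈ -0.64608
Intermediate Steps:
(49363 + I)/(-33107 - 34838) = (49363 - 5465)/(-33107 - 34838) = 43898/(-67945) = 43898*(-1/67945) = -43898/67945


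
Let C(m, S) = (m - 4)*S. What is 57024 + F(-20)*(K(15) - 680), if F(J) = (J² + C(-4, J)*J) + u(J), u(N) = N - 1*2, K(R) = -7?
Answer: 1995738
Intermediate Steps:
u(N) = -2 + N (u(N) = N - 2 = -2 + N)
C(m, S) = S*(-4 + m) (C(m, S) = (-4 + m)*S = S*(-4 + m))
F(J) = -2 + J - 7*J² (F(J) = (J² + (J*(-4 - 4))*J) + (-2 + J) = (J² + (J*(-8))*J) + (-2 + J) = (J² + (-8*J)*J) + (-2 + J) = (J² - 8*J²) + (-2 + J) = -7*J² + (-2 + J) = -2 + J - 7*J²)
57024 + F(-20)*(K(15) - 680) = 57024 + (-2 - 20 - 7*(-20)²)*(-7 - 680) = 57024 + (-2 - 20 - 7*400)*(-687) = 57024 + (-2 - 20 - 2800)*(-687) = 57024 - 2822*(-687) = 57024 + 1938714 = 1995738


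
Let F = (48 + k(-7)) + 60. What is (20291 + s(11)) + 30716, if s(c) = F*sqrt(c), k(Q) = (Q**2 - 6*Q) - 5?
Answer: 51007 + 194*sqrt(11) ≈ 51650.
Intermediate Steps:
k(Q) = -5 + Q**2 - 6*Q
F = 194 (F = (48 + (-5 + (-7)**2 - 6*(-7))) + 60 = (48 + (-5 + 49 + 42)) + 60 = (48 + 86) + 60 = 134 + 60 = 194)
s(c) = 194*sqrt(c)
(20291 + s(11)) + 30716 = (20291 + 194*sqrt(11)) + 30716 = 51007 + 194*sqrt(11)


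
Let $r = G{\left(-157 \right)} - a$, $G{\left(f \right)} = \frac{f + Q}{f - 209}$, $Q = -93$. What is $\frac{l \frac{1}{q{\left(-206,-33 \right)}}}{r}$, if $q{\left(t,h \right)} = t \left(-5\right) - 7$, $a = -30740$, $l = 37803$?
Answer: $\frac{2305983}{1918310845} \approx 0.0012021$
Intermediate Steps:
$q{\left(t,h \right)} = -7 - 5 t$ ($q{\left(t,h \right)} = - 5 t - 7 = -7 - 5 t$)
$G{\left(f \right)} = \frac{-93 + f}{-209 + f}$ ($G{\left(f \right)} = \frac{f - 93}{f - 209} = \frac{-93 + f}{-209 + f}$)
$r = \frac{5625545}{183}$ ($r = \frac{-93 - 157}{-209 - 157} - -30740 = \frac{1}{-366} \left(-250\right) + 30740 = \left(- \frac{1}{366}\right) \left(-250\right) + 30740 = \frac{125}{183} + 30740 = \frac{5625545}{183} \approx 30741.0$)
$\frac{l \frac{1}{q{\left(-206,-33 \right)}}}{r} = \frac{37803 \frac{1}{-7 - -1030}}{\frac{5625545}{183}} = \frac{37803}{-7 + 1030} \cdot \frac{183}{5625545} = \frac{37803}{1023} \cdot \frac{183}{5625545} = 37803 \cdot \frac{1}{1023} \cdot \frac{183}{5625545} = \frac{12601}{341} \cdot \frac{183}{5625545} = \frac{2305983}{1918310845}$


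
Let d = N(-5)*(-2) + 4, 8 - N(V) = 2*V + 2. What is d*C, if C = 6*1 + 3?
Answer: -252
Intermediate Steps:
N(V) = 6 - 2*V (N(V) = 8 - (2*V + 2) = 8 - (2 + 2*V) = 8 + (-2 - 2*V) = 6 - 2*V)
C = 9 (C = 6 + 3 = 9)
d = -28 (d = (6 - 2*(-5))*(-2) + 4 = (6 + 10)*(-2) + 4 = 16*(-2) + 4 = -32 + 4 = -28)
d*C = -28*9 = -252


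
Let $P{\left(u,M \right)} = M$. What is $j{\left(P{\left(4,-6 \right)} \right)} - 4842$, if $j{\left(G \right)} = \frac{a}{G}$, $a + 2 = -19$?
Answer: $- \frac{9677}{2} \approx -4838.5$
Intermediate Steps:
$a = -21$ ($a = -2 - 19 = -21$)
$j{\left(G \right)} = - \frac{21}{G}$
$j{\left(P{\left(4,-6 \right)} \right)} - 4842 = - \frac{21}{-6} - 4842 = \left(-21\right) \left(- \frac{1}{6}\right) - 4842 = \frac{7}{2} - 4842 = - \frac{9677}{2}$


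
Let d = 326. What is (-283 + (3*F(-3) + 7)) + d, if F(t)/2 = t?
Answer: 32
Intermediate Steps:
F(t) = 2*t
(-283 + (3*F(-3) + 7)) + d = (-283 + (3*(2*(-3)) + 7)) + 326 = (-283 + (3*(-6) + 7)) + 326 = (-283 + (-18 + 7)) + 326 = (-283 - 11) + 326 = -294 + 326 = 32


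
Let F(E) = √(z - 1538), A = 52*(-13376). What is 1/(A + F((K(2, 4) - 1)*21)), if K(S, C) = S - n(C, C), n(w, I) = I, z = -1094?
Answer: -86944/60474073417 - I*√658/241896293668 ≈ -1.4377e-6 - 1.0604e-10*I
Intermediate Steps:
K(S, C) = S - C
A = -695552
F(E) = 2*I*√658 (F(E) = √(-1094 - 1538) = √(-2632) = 2*I*√658)
1/(A + F((K(2, 4) - 1)*21)) = 1/(-695552 + 2*I*√658)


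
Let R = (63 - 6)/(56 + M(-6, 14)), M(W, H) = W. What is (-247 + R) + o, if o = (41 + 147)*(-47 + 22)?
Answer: -247293/50 ≈ -4945.9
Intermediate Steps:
o = -4700 (o = 188*(-25) = -4700)
R = 57/50 (R = (63 - 6)/(56 - 6) = 57/50 ≈ 1.1400)
(-247 + R) + o = (-247 + 57/50) - 4700 = -12293/50 - 4700 = -247293/50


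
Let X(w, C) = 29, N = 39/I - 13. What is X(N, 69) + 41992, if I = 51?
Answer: 42021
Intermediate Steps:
N = -208/17 (N = 39/51 - 13 = 39*(1/51) - 13 = 13/17 - 13 = -208/17 ≈ -12.235)
X(N, 69) + 41992 = 29 + 41992 = 42021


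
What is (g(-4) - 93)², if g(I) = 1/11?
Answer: 1044484/121 ≈ 8632.1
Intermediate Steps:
g(I) = 1/11
(g(-4) - 93)² = (1/11 - 93)² = (-1022/11)² = 1044484/121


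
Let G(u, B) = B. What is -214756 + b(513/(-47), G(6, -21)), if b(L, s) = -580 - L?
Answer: -10120279/47 ≈ -2.1533e+5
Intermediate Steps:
-214756 + b(513/(-47), G(6, -21)) = -214756 + (-580 - 513/(-47)) = -214756 + (-580 - 513*(-1)/47) = -214756 + (-580 - 1*(-513/47)) = -214756 + (-580 + 513/47) = -214756 - 26747/47 = -10120279/47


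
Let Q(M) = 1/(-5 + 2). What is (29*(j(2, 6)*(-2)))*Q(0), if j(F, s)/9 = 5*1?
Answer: 870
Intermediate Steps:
Q(M) = -⅓ (Q(M) = 1/(-3) = -⅓)
j(F, s) = 45 (j(F, s) = 9*(5*1) = 9*5 = 45)
(29*(j(2, 6)*(-2)))*Q(0) = (29*(45*(-2)))*(-⅓) = (29*(-90))*(-⅓) = -2610*(-⅓) = 870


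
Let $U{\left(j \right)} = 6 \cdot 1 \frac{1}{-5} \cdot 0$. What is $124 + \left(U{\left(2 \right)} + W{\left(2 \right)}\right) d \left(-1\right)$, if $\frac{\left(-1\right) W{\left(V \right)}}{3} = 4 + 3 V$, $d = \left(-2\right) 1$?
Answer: $64$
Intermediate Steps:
$d = -2$
$U{\left(j \right)} = 0$ ($U{\left(j \right)} = 6 \cdot 1 \left(- \frac{1}{5}\right) 0 = 6 \left(- \frac{1}{5}\right) 0 = \left(- \frac{6}{5}\right) 0 = 0$)
$W{\left(V \right)} = -12 - 9 V$ ($W{\left(V \right)} = - 3 \left(4 + 3 V\right) = -12 - 9 V$)
$124 + \left(U{\left(2 \right)} + W{\left(2 \right)}\right) d \left(-1\right) = 124 + \left(0 - 30\right) \left(-2\right) \left(-1\right) = 124 + \left(-30\right) \left(-2\right) \left(-1\right) = 124 + 60 \left(-1\right) = 124 - 60 = 64$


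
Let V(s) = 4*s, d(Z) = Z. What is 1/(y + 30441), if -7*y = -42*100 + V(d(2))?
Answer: 7/217279 ≈ 3.2217e-5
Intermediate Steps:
y = 4192/7 (y = -(-42*100 + 4*2)/7 = -(-4200 + 8)/7 = -⅐*(-4192) = 4192/7 ≈ 598.86)
1/(y + 30441) = 1/(4192/7 + 30441) = 1/(217279/7) = 7/217279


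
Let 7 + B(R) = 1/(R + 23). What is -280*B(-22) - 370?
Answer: 1310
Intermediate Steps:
B(R) = -7 + 1/(23 + R) (B(R) = -7 + 1/(R + 23) = -7 + 1/(23 + R))
-280*B(-22) - 370 = -280*(-160 - 7*(-22))/(23 - 22) - 370 = -280*(-160 + 154)/1 - 370 = -280*(-6) - 370 = 1680 - 370 = 1310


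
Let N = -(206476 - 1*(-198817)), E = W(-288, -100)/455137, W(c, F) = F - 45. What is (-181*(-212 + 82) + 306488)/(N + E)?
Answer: -25033900411/30743973381 ≈ -0.81427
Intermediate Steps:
W(c, F) = -45 + F
E = -145/455137 (E = (-45 - 100)/455137 = -145*1/455137 = -145/455137 ≈ -0.00031859)
N = -405293 (N = -(206476 + 198817) = -1*405293 = -405293)
(-181*(-212 + 82) + 306488)/(N + E) = (-181*(-212 + 82) + 306488)/(-405293 - 145/455137) = (-181*(-130) + 306488)/(-184463840286/455137) = (23530 + 306488)*(-455137/184463840286) = 330018*(-455137/184463840286) = -25033900411/30743973381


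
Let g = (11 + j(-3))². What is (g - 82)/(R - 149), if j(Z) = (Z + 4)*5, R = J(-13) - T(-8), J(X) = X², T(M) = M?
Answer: 87/14 ≈ 6.2143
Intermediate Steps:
R = 177 (R = (-13)² - 1*(-8) = 169 + 8 = 177)
j(Z) = 20 + 5*Z (j(Z) = (4 + Z)*5 = 20 + 5*Z)
g = 256 (g = (11 + (20 + 5*(-3)))² = (11 + (20 - 15))² = (11 + 5)² = 16² = 256)
(g - 82)/(R - 149) = (256 - 82)/(177 - 149) = 174/28 = 174*(1/28) = 87/14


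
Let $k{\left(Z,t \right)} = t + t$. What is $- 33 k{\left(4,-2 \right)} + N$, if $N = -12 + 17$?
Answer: $137$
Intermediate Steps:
$k{\left(Z,t \right)} = 2 t$
$N = 5$
$- 33 k{\left(4,-2 \right)} + N = - 33 \cdot 2 \left(-2\right) + 5 = \left(-33\right) \left(-4\right) + 5 = 132 + 5 = 137$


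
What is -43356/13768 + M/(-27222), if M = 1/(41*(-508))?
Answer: -3072747111091/975772263336 ≈ -3.1490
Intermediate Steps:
M = -1/20828 (M = 1/(-20828) = -1/20828 ≈ -4.8012e-5)
-43356/13768 + M/(-27222) = -43356/13768 - 1/20828/(-27222) = -43356*1/13768 - 1/20828*(-1/27222) = -10839/3442 + 1/566979816 = -3072747111091/975772263336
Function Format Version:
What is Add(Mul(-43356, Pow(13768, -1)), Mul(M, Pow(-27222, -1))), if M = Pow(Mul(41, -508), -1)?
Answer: Rational(-3072747111091, 975772263336) ≈ -3.1490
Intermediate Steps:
M = Rational(-1, 20828) (M = Pow(-20828, -1) = Rational(-1, 20828) ≈ -4.8012e-5)
Add(Mul(-43356, Pow(13768, -1)), Mul(M, Pow(-27222, -1))) = Add(Mul(-43356, Pow(13768, -1)), Mul(Rational(-1, 20828), Pow(-27222, -1))) = Add(Mul(-43356, Rational(1, 13768)), Mul(Rational(-1, 20828), Rational(-1, 27222))) = Add(Rational(-10839, 3442), Rational(1, 566979816)) = Rational(-3072747111091, 975772263336)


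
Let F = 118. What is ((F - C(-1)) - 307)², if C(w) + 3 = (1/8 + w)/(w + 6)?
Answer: 55249489/1600 ≈ 34531.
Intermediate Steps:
C(w) = -3 + (⅛ + w)/(6 + w) (C(w) = -3 + (1/8 + w)/(w + 6) = -3 + (⅛ + w)/(6 + w))
((F - C(-1)) - 307)² = ((118 - (-143 - 16*(-1))/(8*(6 - 1))) - 307)² = ((118 - (-143 + 16)/(8*5)) - 307)² = ((118 - (-127)/(8*5)) - 307)² = ((118 - 1*(-127/40)) - 307)² = ((118 + 127/40) - 307)² = (4847/40 - 307)² = (-7433/40)² = 55249489/1600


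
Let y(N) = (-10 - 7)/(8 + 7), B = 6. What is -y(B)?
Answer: 17/15 ≈ 1.1333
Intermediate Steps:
y(N) = -17/15
-y(B) = -1*(-17/15) = 17/15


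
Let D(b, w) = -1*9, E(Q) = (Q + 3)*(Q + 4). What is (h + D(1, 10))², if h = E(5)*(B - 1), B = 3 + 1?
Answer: 42849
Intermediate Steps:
B = 4
E(Q) = (3 + Q)*(4 + Q)
h = 216 (h = (12 + 5² + 7*5)*(4 - 1) = (12 + 25 + 35)*3 = 72*3 = 216)
D(b, w) = -9
(h + D(1, 10))² = (216 - 9)² = 207² = 42849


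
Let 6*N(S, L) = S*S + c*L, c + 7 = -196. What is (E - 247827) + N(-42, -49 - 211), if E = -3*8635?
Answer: -793924/3 ≈ -2.6464e+5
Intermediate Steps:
c = -203 (c = -7 - 196 = -203)
N(S, L) = -203*L/6 + S**2/6 (N(S, L) = (S*S - 203*L)/6 = (S**2 - 203*L)/6 = -203*L/6 + S**2/6)
E = -25905
(E - 247827) + N(-42, -49 - 211) = (-25905 - 247827) + (-203*(-49 - 211)/6 + (1/6)*(-42)**2) = -273732 + (-203/6*(-260) + (1/6)*1764) = -273732 + (26390/3 + 294) = -273732 + 27272/3 = -793924/3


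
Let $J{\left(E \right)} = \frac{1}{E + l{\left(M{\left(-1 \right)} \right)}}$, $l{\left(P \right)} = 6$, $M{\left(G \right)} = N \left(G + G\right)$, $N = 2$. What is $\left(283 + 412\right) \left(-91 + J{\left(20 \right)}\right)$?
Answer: $- \frac{1643675}{26} \approx -63218.0$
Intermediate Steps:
$M{\left(G \right)} = 4 G$ ($M{\left(G \right)} = 2 \left(G + G\right) = 2 \cdot 2 G = 4 G$)
$J{\left(E \right)} = \frac{1}{6 + E}$ ($J{\left(E \right)} = \frac{1}{E + 6} = \frac{1}{6 + E}$)
$\left(283 + 412\right) \left(-91 + J{\left(20 \right)}\right) = \left(283 + 412\right) \left(-91 + \frac{1}{6 + 20}\right) = 695 \left(-91 + \frac{1}{26}\right) = 695 \left(- \frac{2365}{26}\right) = - \frac{1643675}{26}$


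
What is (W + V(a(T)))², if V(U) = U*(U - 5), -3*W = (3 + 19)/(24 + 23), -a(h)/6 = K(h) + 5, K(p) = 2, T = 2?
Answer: 77457569344/19881 ≈ 3.8961e+6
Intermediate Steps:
a(h) = -42 (a(h) = -6*(2 + 5) = -6*7 = -42)
W = -22/141 (W = -(3 + 19)/(3*(24 + 23)) = -22/(3*47) = -⅓*22/47 = -22/141 ≈ -0.15603)
V(U) = U*(-5 + U)
(W + V(a(T)))² = (-22/141 - 42*(-5 - 42))² = (-22/141 - 42*(-47))² = (-22/141 + 1974)² = (278312/141)² = 77457569344/19881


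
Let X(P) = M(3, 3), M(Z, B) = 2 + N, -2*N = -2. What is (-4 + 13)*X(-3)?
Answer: 27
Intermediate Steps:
N = 1 (N = -1/2*(-2) = 1)
M(Z, B) = 3 (M(Z, B) = 2 + 1 = 3)
X(P) = 3
(-4 + 13)*X(-3) = (-4 + 13)*3 = 9*3 = 27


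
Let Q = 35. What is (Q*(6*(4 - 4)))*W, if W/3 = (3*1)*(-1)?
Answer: 0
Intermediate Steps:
W = -9 (W = 3*((3*1)*(-1)) = 3*(3*(-1)) = 3*(-3) = -9)
(Q*(6*(4 - 4)))*W = (35*(6*(4 - 4)))*(-9) = (35*(6*0))*(-9) = (35*0)*(-9) = 0*(-9) = 0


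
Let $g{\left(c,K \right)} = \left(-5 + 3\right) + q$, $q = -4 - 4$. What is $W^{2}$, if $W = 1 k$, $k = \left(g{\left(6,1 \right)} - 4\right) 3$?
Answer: $1764$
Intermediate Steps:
$q = -8$ ($q = -4 - 4 = -8$)
$g{\left(c,K \right)} = -10$ ($g{\left(c,K \right)} = \left(-5 + 3\right) - 8 = -2 - 8 = -10$)
$k = -42$ ($k = \left(-10 - 4\right) 3 = \left(-14\right) 3 = -42$)
$W = -42$ ($W = 1 \left(-42\right) = -42$)
$W^{2} = \left(-42\right)^{2} = 1764$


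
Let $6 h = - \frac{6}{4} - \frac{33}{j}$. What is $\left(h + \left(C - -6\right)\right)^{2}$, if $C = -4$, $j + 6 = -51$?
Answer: $\frac{177241}{51984} \approx 3.4095$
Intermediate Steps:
$j = -57$ ($j = -6 - 51 = -57$)
$h = - \frac{35}{228}$ ($h = \frac{- \frac{6}{4} - \frac{33}{-57}}{6} = \frac{\left(-6\right) \frac{1}{4} - - \frac{11}{19}}{6} = \frac{- \frac{3}{2} + \frac{11}{19}}{6} = \frac{1}{6} \left(- \frac{35}{38}\right) = - \frac{35}{228} \approx -0.15351$)
$\left(h + \left(C - -6\right)\right)^{2} = \left(- \frac{35}{228} - -2\right)^{2} = \left(- \frac{35}{228} + \left(-4 + 6\right)\right)^{2} = \left(- \frac{35}{228} + 2\right)^{2} = \left(\frac{421}{228}\right)^{2} = \frac{177241}{51984}$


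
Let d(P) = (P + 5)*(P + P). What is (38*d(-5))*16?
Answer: 0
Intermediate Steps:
d(P) = 2*P*(5 + P) (d(P) = (5 + P)*(2*P) = 2*P*(5 + P))
(38*d(-5))*16 = (38*(2*(-5)*(5 - 5)))*16 = (38*(2*(-5)*0))*16 = (38*0)*16 = 0*16 = 0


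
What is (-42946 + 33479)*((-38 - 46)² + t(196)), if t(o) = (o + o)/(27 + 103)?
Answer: -4343800412/65 ≈ -6.6828e+7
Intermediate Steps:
t(o) = o/65 (t(o) = (2*o)/130 = (2*o)*(1/130) = o/65)
(-42946 + 33479)*((-38 - 46)² + t(196)) = (-42946 + 33479)*((-38 - 46)² + (1/65)*196) = -9467*((-84)² + 196/65) = -9467*(7056 + 196/65) = -9467*458836/65 = -4343800412/65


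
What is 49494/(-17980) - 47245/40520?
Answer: -142748099/36427480 ≈ -3.9187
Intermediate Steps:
49494/(-17980) - 47245/40520 = 49494*(-1/17980) - 47245*1/40520 = -24747/8990 - 9449/8104 = -142748099/36427480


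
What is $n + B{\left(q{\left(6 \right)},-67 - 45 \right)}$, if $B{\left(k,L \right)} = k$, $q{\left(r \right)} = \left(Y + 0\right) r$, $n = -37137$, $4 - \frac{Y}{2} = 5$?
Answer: $-37149$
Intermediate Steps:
$Y = -2$ ($Y = 8 - 10 = -2$)
$q{\left(r \right)} = - 2 r$ ($q{\left(r \right)} = \left(-2 + 0\right) r = - 2 r$)
$n + B{\left(q{\left(6 \right)},-67 - 45 \right)} = -37137 - 12 = -37149$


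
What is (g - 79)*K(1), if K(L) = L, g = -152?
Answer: -231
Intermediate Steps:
(g - 79)*K(1) = (-152 - 79)*1 = -231*1 = -231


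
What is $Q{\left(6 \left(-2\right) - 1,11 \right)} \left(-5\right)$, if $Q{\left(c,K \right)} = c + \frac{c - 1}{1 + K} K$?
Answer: $\frac{775}{6} \approx 129.17$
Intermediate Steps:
$Q{\left(c,K \right)} = c + \frac{K \left(-1 + c\right)}{1 + K}$ ($Q{\left(c,K \right)} = c + \frac{-1 + c}{1 + K} K = c + \frac{K \left(-1 + c\right)}{1 + K}$)
$Q{\left(6 \left(-2\right) - 1,11 \right)} \left(-5\right) = \frac{\left(6 \left(-2\right) - 1\right) - 11 + 2 \cdot 11 \left(6 \left(-2\right) - 1\right)}{1 + 11} \left(-5\right) = \frac{\left(-12 - 1\right) - 11 + 2 \cdot 11 \left(-12 - 1\right)}{12} \left(-5\right) = \frac{-13 - 11 + 2 \cdot 11 \left(-13\right)}{12} \left(-5\right) = \frac{-13 - 11 - 286}{12} \left(-5\right) = \frac{1}{12} \left(-310\right) \left(-5\right) = \left(- \frac{155}{6}\right) \left(-5\right) = \frac{775}{6}$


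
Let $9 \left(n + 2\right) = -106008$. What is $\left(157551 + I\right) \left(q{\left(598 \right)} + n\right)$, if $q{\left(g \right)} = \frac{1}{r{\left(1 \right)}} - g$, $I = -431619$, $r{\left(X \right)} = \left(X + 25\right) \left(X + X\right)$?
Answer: $\frac{44103684891}{13} \approx 3.3926 \cdot 10^{9}$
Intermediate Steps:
$n = - \frac{35342}{3}$ ($n = -2 + \frac{1}{9} \left(-106008\right) = -2 - \frac{35336}{3} = - \frac{35342}{3} \approx -11781.0$)
$r{\left(X \right)} = 2 X \left(25 + X\right)$ ($r{\left(X \right)} = \left(25 + X\right) 2 X = 2 X \left(25 + X\right)$)
$q{\left(g \right)} = \frac{1}{52} - g$ ($q{\left(g \right)} = \frac{1}{2 \cdot 1 \left(25 + 1\right)} - g = \frac{1}{2 \cdot 1 \cdot 26} - g = \frac{1}{52} - g$)
$\left(157551 + I\right) \left(q{\left(598 \right)} + n\right) = \left(157551 - 431619\right) \left(\left(\frac{1}{52} - 598\right) - \frac{35342}{3}\right) = - 274068 \left(\left(\frac{1}{52} - 598\right) - \frac{35342}{3}\right) = - 274068 \left(- \frac{31095}{52} - \frac{35342}{3}\right) = \left(-274068\right) \left(- \frac{1931069}{156}\right) = \frac{44103684891}{13}$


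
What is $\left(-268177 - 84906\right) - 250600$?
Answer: $-603683$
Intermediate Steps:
$\left(-268177 - 84906\right) - 250600 = -353083 - 250600 = -603683$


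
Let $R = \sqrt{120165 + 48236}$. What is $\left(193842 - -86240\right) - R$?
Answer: $280082 - \sqrt{168401} \approx 2.7967 \cdot 10^{5}$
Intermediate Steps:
$R = \sqrt{168401} \approx 410.37$
$\left(193842 - -86240\right) - R = \left(193842 - -86240\right) - \sqrt{168401} = \left(193842 + 86240\right) - \sqrt{168401} = 280082 - \sqrt{168401}$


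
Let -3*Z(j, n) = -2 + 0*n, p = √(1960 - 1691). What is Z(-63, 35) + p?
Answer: ⅔ + √269 ≈ 17.068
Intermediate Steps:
p = √269 ≈ 16.401
Z(j, n) = ⅔ (Z(j, n) = -(-2 + 0*n)/3 = -(-2 + 0)/3 = -⅓*(-2) = ⅔)
Z(-63, 35) + p = ⅔ + √269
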